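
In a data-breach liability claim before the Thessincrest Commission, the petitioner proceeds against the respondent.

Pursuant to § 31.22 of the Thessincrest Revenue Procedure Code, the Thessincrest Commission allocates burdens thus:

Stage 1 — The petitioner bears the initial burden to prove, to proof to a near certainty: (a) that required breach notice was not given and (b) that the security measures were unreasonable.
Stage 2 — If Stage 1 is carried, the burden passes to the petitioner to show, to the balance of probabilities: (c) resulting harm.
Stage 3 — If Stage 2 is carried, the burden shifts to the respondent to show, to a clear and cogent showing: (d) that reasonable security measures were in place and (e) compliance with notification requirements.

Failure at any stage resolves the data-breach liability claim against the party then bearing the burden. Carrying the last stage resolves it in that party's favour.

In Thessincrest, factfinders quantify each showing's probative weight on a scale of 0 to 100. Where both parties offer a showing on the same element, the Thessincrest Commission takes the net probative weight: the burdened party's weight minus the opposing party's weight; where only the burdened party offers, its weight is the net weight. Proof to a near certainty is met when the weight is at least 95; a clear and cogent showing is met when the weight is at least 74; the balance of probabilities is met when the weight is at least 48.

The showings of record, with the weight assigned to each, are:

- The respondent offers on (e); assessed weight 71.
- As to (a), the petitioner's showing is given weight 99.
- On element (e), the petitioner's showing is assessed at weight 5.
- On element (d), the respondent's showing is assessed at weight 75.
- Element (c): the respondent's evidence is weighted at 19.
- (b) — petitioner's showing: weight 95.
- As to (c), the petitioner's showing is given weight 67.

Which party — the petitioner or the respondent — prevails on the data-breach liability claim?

At Stage 1 the petitioner must meet proof to a near certainty (weight is at least 95): on (a) the weight is 99, which does reach 95, so (a) meets the standard; on (b) the weight is 95, ≥ 95, so (b) meets the standard.
  Stage 1 carried; the burden remains with the petitioner.
At Stage 2 the petitioner must meet the balance of probabilities (weight is at least 48): on (c) the weight is 67 less the opposing 19 gives net 48, which does reach 48, so (c) meets the standard.
  All elements met. The burden passes to the respondent.
At Stage 3 the respondent must meet a clear and cogent showing (weight is at least 74): on (d) the weight is 75, which does reach 74, so (d) meets the standard; on (e) the weight is 71 less the opposing 5 gives net 66, < 74, so (e) does not meet the standard.
  The respondent does not carry Stage 3.
The petitioner prevails.

petitioner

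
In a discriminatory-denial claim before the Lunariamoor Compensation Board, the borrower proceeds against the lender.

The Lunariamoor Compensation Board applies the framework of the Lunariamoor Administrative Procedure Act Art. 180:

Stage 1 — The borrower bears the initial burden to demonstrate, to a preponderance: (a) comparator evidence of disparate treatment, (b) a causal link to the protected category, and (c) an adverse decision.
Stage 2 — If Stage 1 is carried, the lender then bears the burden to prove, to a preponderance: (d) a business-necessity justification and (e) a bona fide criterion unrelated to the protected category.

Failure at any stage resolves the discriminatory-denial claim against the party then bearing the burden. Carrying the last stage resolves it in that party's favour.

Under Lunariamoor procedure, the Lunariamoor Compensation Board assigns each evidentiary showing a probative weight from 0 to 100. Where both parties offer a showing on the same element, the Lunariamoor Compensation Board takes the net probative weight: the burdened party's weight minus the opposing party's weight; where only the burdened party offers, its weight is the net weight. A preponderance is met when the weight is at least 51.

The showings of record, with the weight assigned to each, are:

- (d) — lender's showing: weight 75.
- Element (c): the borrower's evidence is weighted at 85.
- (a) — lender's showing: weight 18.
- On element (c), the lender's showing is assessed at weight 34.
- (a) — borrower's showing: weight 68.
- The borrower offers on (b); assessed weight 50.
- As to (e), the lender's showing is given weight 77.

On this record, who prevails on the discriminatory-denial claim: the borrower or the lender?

Stage 1 (borrower, a preponderance, weight is at least 51): (a) net 68−18=50 < 51 — fails; (b) 50 < 51 — fails; (c) net 85−34=51 ≥ 51 — meets.
  The borrower does not carry Stage 1.
The analysis ends at Stage 1; the lender prevails.

lender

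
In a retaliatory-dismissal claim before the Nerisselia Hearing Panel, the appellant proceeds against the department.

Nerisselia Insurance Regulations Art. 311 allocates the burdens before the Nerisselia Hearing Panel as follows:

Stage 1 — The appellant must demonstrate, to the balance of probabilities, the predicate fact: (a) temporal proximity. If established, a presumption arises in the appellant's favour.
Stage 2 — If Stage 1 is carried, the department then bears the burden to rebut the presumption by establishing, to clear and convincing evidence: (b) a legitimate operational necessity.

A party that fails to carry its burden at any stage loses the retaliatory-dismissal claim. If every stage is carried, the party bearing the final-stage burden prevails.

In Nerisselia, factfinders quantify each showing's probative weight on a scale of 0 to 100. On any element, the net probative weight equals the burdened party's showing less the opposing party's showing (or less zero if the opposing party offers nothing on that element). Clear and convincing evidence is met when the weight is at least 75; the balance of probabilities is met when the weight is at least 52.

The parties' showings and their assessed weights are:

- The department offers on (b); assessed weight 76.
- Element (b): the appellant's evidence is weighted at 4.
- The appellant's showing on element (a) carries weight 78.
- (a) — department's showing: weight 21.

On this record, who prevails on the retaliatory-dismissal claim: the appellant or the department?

appellant

Stage 1 (appellant, the balance of probabilities, weight is at least 52): (a) net 78−21=57 ≥ 52 — meets.
  Stage 1 carried; the burden shifts to the department.
Stage 2 (department, clear and convincing evidence, weight is at least 75): (b) net 76−4=72 < 75 — fails.
  The department does not carry Stage 2.
The appellant prevails.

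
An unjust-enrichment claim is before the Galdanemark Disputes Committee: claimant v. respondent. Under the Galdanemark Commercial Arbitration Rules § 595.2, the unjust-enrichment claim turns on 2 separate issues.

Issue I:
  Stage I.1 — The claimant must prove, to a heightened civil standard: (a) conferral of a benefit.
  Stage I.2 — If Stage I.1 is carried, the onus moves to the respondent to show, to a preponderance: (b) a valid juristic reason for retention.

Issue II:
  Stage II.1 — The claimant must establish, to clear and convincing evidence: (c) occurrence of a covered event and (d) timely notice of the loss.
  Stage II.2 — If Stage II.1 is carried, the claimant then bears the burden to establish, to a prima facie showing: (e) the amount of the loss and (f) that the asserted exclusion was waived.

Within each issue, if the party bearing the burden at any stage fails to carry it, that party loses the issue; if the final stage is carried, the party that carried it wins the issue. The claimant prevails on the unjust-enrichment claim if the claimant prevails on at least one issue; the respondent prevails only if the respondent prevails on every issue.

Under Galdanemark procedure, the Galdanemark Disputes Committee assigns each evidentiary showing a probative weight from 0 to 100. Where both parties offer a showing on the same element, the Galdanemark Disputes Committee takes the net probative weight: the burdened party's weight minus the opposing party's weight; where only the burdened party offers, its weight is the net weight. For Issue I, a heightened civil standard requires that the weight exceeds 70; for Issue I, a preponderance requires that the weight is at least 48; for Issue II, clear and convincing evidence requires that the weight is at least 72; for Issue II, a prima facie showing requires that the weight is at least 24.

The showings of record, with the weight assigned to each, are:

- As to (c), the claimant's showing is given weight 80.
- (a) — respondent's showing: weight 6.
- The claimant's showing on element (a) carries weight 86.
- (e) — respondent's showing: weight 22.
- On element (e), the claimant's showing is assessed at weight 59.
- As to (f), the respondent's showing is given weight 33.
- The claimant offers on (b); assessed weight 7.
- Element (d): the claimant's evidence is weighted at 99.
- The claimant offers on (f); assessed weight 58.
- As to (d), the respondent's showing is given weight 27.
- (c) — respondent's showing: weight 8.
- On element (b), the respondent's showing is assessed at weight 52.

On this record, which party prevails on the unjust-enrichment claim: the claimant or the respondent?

claimant

— Issue I —
Stage I.1 (claimant, a heightened civil standard, weight exceeds 70): (a) net 86−6=80 > 70 — meets.
  All elements met. The burden passes to the respondent.
Stage I.2 (respondent, a preponderance, weight is at least 48): (b) net 52−7=45 < 48 — fails.
  The respondent does not carry Stage I.2.
The analysis ends at Stage I.2; the claimant prevails on this issue.
— Issue II —
Stage II.1 (claimant, clear and convincing evidence, weight is at least 72): (c) net 80−8=72 ≥ 72 — meets; (d) net 99−27=72 ≥ 72 — meets.
  All elements met. The claimant retains the burden for Stage II.2.
Stage II.2 (claimant, a prima facie showing, weight is at least 24): (e) net 59−22=37 ≥ 24 — meets; (f) net 58−33=25 ≥ 24 — meets.
  The claimant carries the last stage.
Every stage carried; the claimant prevails on this issue.
Per-issue: Issue I → claimant; Issue II → claimant. The claimant must prevail on at least one issue; overall, the claimant prevails.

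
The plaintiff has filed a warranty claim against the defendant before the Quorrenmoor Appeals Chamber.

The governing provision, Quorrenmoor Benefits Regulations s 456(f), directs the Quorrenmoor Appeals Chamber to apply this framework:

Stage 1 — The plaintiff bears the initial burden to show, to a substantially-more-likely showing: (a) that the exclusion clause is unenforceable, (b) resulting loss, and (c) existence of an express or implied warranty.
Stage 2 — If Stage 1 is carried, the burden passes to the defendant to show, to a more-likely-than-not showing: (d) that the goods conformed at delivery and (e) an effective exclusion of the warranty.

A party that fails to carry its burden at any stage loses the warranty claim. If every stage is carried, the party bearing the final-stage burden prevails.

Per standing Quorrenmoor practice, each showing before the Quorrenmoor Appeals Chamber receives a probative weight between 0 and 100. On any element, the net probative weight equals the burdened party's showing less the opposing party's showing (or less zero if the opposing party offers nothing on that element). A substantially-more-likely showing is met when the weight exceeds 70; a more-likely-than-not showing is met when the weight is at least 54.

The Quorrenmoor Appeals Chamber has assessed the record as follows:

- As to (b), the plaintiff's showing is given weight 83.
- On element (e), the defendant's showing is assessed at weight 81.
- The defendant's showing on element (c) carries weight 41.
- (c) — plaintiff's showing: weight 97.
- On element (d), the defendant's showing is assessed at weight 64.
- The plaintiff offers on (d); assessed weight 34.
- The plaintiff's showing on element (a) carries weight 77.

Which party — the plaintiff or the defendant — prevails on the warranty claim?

defendant

Stage 1 — burden on plaintiff; standard: a substantially-more-likely showing (weight exceeds 70).
    (a): 77 > 70 [met]
    (b): 83 > 70 [met]
    (c): 97 − 41 = 56 ≤ 70 [not met]
  The plaintiff does not carry Stage 1.
So the defendant prevails.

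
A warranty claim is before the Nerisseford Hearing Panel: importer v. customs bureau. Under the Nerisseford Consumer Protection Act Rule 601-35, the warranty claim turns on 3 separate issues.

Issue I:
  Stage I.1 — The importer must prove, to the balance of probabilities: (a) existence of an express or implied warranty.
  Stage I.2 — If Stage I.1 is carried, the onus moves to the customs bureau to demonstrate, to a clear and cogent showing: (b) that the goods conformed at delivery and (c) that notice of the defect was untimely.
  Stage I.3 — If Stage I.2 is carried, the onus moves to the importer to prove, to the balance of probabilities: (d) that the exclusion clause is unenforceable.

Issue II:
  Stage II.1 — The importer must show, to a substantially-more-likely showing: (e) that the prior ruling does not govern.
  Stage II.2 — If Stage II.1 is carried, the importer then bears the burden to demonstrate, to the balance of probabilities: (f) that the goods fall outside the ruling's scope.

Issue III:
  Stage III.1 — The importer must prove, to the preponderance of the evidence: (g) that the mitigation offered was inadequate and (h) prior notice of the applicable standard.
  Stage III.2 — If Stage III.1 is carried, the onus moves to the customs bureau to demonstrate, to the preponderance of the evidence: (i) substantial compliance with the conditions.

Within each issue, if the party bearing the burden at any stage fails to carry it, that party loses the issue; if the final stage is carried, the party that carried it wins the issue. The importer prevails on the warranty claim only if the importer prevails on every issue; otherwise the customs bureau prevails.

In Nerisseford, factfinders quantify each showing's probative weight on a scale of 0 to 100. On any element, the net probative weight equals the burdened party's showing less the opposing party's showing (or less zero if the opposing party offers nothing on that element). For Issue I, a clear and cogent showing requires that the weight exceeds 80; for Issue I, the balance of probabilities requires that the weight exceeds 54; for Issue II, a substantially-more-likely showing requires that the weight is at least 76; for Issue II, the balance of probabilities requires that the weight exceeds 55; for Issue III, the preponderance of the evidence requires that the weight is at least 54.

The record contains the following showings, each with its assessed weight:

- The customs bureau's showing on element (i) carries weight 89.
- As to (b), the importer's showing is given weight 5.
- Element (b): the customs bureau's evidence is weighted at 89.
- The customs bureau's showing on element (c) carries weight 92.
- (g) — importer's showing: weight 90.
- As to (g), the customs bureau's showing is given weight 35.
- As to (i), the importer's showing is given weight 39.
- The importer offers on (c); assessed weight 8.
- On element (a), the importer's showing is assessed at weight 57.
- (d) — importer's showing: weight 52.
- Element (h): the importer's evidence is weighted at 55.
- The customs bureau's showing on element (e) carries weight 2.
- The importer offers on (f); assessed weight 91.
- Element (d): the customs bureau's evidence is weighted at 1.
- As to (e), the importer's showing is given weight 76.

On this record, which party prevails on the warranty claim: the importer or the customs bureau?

— Issue I —
Stage I.1 (importer, the balance of probabilities, weight exceeds 54): (a) 57 > 54 — meets.
  All elements met. The burden passes to the customs bureau.
Stage I.2 (customs bureau, a clear and cogent showing, weight exceeds 80): (b) net 89−5=84 > 80 — meets; (c) net 92−8=84 > 80 — meets.
  Stage I.2 carried; the burden shifts to the importer.
Stage I.3 (importer, the balance of probabilities, weight exceeds 54): (d) net 52−1=51 ≤ 54 — fails.
  Not every element is met, so the importer fails to carry Stage I.3.
The customs bureau prevails on this issue.
— Issue II —
Stage II.1 — burden on importer; standard: a substantially-more-likely showing (weight is at least 76).
    (e): 76 − 2 = 74 < 76 [not met]
  Stage II.1 not carried; the importer fails its burden.
So the customs bureau prevails on this issue.
— Issue III —
Stage III.1 — burden on importer; standard: the preponderance of the evidence (weight is at least 54).
    (g): 90 − 35 = 55 ≥ 54 [met]
    (h): 55 ≥ 54 [met]
  The importer carries Stage III.1; the customs bureau now bears the burden.
Stage III.2 — burden on customs bureau; standard: the preponderance of the evidence (weight is at least 54).
    (i): 89 − 39 = 50 < 54 [not met]
  Stage III.2 not carried; the customs bureau fails its burden.
The analysis ends at Stage III.2; the importer prevails on this issue.
Per-issue: Issue I → customs bureau; Issue II → customs bureau; Issue III → importer. The importer must prevail on every issue; overall, the customs bureau prevails.

customs bureau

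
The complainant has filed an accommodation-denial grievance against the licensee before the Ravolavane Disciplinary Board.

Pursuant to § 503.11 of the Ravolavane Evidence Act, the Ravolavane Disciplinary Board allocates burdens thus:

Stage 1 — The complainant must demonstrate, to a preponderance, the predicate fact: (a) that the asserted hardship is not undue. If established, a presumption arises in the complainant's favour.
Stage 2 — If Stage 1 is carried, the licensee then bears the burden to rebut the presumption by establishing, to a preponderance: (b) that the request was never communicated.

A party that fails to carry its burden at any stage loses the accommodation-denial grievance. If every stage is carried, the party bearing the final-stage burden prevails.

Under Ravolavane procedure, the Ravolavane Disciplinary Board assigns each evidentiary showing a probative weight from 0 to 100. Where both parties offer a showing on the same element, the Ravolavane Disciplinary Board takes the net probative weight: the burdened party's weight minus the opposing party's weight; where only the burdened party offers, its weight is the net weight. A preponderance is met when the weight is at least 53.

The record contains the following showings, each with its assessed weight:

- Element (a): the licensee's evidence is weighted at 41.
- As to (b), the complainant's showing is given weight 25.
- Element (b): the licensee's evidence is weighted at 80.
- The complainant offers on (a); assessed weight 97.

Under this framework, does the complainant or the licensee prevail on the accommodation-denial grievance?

Stage 1 (complainant, a preponderance, weight is at least 53): (a) net 97−41=56 ≥ 53 — meets.
  All elements met. The burden passes to the licensee.
Stage 2 (licensee, a preponderance, weight is at least 53): (b) net 80−25=55 ≥ 53 — meets.
  The licensee carries the last stage.
All stages carried — the licensee prevails.

licensee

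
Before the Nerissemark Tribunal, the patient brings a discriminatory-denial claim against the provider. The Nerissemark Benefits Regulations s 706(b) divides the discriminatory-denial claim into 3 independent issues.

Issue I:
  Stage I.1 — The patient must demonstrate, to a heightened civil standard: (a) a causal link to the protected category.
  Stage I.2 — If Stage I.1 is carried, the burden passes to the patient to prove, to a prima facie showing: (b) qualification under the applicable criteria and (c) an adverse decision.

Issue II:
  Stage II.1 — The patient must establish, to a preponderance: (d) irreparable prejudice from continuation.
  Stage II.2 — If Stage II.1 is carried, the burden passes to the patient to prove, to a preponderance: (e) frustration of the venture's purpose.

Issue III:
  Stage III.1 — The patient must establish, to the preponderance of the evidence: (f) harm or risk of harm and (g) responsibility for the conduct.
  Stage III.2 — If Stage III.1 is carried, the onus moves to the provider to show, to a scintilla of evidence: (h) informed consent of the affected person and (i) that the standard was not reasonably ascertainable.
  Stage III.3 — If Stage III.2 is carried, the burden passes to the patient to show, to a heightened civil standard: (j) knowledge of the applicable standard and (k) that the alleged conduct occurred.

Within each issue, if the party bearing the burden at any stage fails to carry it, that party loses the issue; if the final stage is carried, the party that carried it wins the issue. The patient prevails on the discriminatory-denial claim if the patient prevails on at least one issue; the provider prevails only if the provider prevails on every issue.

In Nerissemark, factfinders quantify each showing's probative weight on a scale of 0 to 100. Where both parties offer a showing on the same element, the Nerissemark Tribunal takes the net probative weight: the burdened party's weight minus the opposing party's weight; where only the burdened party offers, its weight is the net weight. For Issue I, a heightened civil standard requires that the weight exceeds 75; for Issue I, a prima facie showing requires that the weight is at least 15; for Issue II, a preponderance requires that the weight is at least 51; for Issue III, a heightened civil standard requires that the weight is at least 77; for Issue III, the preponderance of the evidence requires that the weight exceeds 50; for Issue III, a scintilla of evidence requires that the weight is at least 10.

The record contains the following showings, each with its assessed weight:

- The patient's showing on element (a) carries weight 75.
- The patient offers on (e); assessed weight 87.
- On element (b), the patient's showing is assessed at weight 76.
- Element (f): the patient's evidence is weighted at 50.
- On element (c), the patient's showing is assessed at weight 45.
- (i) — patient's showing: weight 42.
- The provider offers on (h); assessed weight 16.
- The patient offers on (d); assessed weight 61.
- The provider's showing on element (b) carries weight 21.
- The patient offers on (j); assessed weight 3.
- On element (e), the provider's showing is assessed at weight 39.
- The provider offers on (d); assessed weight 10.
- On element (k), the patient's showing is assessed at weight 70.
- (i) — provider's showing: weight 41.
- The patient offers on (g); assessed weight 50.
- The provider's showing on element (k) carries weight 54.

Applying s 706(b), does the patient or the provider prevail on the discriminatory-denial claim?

provider

— Issue I —
Stage I.1 (patient, a heightened civil standard, weight exceeds 75): (a) 75 ≤ 75 — fails.
  Stage I.1 not carried; the patient fails its burden.
The analysis ends at Stage I.1; the provider prevails on this issue.
— Issue II —
At Stage II.1 the patient must meet a preponderance (weight is at least 51): on (d) the weight is 61 less the opposing 10 gives net 51, which does reach 51, so (d) meets the standard.
  Stage II.1 carried; the burden remains with the patient.
At Stage II.2 the patient must meet a preponderance (weight is at least 51): on (e) the weight is 87 less the opposing 39 gives net 48, which does not reach 51, so (e) does not meet the standard.
  The patient does not carry Stage II.2.
The provider prevails on this issue.
— Issue III —
At Stage III.1 the patient must meet the preponderance of the evidence (weight exceeds 50): on (f) the weight is 50, which does not exceed 50, so (f) does not meet the standard; on (g) the weight is 50, which does not exceed 50, so (g) does not meet the standard.
  Not every element is met, so the patient fails to carry Stage III.1.
The analysis ends at Stage III.1; the provider prevails on this issue.
Per-issue: Issue I → provider; Issue II → provider; Issue III → provider. The patient must prevail on at least one issue; overall, the provider prevails.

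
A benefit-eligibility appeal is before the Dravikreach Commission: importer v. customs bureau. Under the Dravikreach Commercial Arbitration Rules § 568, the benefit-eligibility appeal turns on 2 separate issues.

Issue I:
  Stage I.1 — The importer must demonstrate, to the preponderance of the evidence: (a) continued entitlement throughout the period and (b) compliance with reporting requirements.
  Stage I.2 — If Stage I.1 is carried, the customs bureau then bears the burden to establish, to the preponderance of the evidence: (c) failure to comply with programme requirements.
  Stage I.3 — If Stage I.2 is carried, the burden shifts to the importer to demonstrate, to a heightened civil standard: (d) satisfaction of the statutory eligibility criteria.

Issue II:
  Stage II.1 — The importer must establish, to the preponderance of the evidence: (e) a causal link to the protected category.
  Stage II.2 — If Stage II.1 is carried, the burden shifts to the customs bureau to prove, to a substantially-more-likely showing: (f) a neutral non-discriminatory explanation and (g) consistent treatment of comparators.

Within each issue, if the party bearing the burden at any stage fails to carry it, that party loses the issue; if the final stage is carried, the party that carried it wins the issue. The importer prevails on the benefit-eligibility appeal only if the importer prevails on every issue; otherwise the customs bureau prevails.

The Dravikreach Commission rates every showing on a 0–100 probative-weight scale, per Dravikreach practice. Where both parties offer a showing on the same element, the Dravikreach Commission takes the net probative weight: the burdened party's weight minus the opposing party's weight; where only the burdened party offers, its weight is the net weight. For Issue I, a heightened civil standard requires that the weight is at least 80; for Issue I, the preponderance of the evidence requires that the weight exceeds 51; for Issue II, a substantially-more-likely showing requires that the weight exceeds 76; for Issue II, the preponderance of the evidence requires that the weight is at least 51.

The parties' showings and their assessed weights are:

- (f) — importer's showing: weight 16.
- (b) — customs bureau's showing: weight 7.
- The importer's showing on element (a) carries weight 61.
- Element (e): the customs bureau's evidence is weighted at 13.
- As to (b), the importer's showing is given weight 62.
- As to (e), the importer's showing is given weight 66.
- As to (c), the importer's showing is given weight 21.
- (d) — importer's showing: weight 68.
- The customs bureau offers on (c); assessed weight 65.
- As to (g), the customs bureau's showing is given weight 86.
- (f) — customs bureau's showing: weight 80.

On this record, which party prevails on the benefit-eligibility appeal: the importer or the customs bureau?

importer

— Issue I —
At Stage I.1 the importer must meet the preponderance of the evidence (weight exceeds 51): on (a) the weight is 61, which does exceed 51, so (a) meets the standard; on (b) the weight is 62 less the opposing 7 gives net 55, > 51, so (b) meets the standard.
  All elements met. The burden passes to the customs bureau.
At Stage I.2 the customs bureau must meet the preponderance of the evidence (weight exceeds 51): on (c) the weight is 65 less the opposing 21 gives net 44, ≤ 51, so (c) does not meet the standard.
  Stage I.2 not carried; the customs bureau fails its burden.
The analysis ends at Stage I.2; the importer prevails on this issue.
— Issue II —
Stage II.1 — burden on importer; standard: the preponderance of the evidence (weight is at least 51).
    (e): 66 − 13 = 53 ≥ 51 [met]
  The importer carries Stage II.1; the customs bureau now bears the burden.
Stage II.2 — burden on customs bureau; standard: a substantially-more-likely showing (weight exceeds 76).
    (f): 80 − 16 = 64 ≤ 76 [not met]
    (g): 86 > 76 [met]
  Not every element is met, so the customs bureau fails to carry Stage II.2.
The importer prevails on this issue.
Per-issue: Issue I → importer; Issue II → importer. The importer must prevail on every issue; overall, the importer prevails.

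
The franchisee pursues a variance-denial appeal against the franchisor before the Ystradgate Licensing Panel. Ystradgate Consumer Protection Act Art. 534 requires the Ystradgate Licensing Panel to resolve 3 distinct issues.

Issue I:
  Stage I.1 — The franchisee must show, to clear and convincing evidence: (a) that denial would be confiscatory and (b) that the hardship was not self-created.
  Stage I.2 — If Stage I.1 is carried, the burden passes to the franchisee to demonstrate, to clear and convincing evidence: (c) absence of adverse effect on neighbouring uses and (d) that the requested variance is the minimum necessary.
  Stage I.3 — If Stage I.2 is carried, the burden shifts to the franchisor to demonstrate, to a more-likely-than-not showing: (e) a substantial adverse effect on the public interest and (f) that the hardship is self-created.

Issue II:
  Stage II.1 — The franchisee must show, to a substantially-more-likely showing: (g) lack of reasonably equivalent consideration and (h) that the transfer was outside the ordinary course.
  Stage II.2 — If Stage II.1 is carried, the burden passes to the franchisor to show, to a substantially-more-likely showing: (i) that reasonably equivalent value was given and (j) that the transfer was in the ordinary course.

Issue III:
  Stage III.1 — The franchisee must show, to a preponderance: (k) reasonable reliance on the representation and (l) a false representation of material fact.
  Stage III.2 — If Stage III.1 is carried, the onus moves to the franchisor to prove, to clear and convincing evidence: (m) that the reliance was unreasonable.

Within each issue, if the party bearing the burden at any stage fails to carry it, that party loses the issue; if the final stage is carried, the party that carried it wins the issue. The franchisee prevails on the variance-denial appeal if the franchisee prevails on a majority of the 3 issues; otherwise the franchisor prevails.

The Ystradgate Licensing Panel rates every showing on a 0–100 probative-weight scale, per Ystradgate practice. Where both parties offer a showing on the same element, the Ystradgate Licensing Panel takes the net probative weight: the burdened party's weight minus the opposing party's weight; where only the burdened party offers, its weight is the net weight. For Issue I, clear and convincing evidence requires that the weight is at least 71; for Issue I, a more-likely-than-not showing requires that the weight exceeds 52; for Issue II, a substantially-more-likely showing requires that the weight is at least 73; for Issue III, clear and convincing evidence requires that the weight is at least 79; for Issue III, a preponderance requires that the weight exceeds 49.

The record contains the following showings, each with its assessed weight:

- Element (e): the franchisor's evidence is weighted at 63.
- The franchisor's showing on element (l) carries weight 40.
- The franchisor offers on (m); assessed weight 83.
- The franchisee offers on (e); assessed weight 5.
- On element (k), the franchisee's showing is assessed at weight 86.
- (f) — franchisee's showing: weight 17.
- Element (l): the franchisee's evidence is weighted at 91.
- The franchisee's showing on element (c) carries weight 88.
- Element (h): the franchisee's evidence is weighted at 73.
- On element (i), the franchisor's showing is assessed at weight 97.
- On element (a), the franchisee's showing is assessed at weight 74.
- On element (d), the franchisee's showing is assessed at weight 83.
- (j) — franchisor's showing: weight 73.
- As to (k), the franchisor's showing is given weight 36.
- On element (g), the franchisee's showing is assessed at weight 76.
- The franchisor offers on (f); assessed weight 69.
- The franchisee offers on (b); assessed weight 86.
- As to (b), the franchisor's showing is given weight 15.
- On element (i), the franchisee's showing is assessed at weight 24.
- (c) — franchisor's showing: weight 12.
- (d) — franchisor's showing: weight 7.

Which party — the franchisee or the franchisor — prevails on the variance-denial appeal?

franchisor

— Issue I —
At Stage I.1 the franchisee must meet clear and convincing evidence (weight is at least 71): on (a) the weight is 74, ≥ 71, so (a) meets the standard; on (b) the weight is 86 less the opposing 15 gives net 71, ≥ 71, so (b) meets the standard.
  Stage I.1 carried; the burden remains with the franchisee.
At Stage I.2 the franchisee must meet clear and convincing evidence (weight is at least 71): on (c) the weight is 88 less the opposing 12 gives net 76, which does reach 71, so (c) meets the standard; on (d) the weight is 83 less the opposing 7 gives net 76, ≥ 71, so (d) meets the standard.
  All elements met. The burden passes to the franchisor.
At Stage I.3 the franchisor must meet a more-likely-than-not showing (weight exceeds 52): on (e) the weight is 63 less the opposing 5 gives net 58, which does exceed 52, so (e) meets the standard; on (f) the weight is 69 less the opposing 17 gives net 52, which does not exceed 52, so (f) does not meet the standard.
  Stage I.3 not carried; the franchisor fails its burden.
The franchisee prevails on this issue.
— Issue II —
Stage II.1 (franchisee, a substantially-more-likely showing, weight is at least 73): (g) 76 ≥ 73 — meets; (h) 73 ≥ 73 — meets.
  Stage II.1 carried; the burden shifts to the franchisor.
Stage II.2 (franchisor, a substantially-more-likely showing, weight is at least 73): (i) net 97−24=73 ≥ 73 — meets; (j) 73 ≥ 73 — meets.
  All elements met at the final stage.
Every stage carried; the franchisor prevails on this issue.
— Issue III —
Stage III.1 (franchisee, a preponderance, weight exceeds 49): (k) net 86−36=50 > 49 — meets; (l) net 91−40=51 > 49 — meets.
  All elements met. The burden passes to the franchisor.
Stage III.2 (franchisor, clear and convincing evidence, weight is at least 79): (m) 83 ≥ 79 — meets.
  Stage III.2 carried; the final stage is satisfied.
With every stage satisfied, the franchisor prevails on this issue.
Per-issue: Issue I → franchisee; Issue II → franchisor; Issue III → franchisor. The franchisee must prevail on a majority of issues; overall, the franchisor prevails.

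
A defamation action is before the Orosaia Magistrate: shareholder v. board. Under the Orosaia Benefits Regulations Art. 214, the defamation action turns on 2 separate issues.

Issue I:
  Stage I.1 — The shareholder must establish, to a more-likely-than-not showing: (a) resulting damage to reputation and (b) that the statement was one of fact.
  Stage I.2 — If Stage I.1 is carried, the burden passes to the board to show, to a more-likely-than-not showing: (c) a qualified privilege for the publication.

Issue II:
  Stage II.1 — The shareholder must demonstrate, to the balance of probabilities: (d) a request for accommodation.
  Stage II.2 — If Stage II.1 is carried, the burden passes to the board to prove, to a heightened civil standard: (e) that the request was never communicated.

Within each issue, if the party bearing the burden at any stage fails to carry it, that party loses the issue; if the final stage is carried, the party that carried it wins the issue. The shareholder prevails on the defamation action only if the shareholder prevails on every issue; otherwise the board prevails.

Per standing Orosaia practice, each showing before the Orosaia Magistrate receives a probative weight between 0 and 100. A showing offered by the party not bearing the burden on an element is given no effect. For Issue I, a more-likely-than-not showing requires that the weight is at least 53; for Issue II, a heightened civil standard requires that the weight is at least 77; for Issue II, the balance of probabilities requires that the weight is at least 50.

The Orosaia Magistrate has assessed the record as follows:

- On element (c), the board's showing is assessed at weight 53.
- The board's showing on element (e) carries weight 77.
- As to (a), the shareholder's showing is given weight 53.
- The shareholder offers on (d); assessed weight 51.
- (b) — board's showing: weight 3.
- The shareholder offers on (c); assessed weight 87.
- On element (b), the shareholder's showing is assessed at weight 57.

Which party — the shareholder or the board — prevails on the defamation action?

board

— Issue I —
Stage I.1 (shareholder, a more-likely-than-not showing, weight is at least 53): (a) 53 ≥ 53 — meets; (b) 57 (board's 3 disregarded) ≥ 53 — meets.
  All elements met. The burden passes to the board.
Stage I.2 (board, a more-likely-than-not showing, weight is at least 53): (c) 53 (shareholder's 87 disregarded) ≥ 53 — meets.
  Stage I.2 carried; the final stage is satisfied.
With every stage satisfied, the board prevails on this issue.
— Issue II —
Stage II.1 (shareholder, the balance of probabilities, weight is at least 50): (d) 51 ≥ 50 — meets.
  All elements met. The burden passes to the board.
Stage II.2 (board, a heightened civil standard, weight is at least 77): (e) 77 ≥ 77 — meets.
  The board carries the last stage.
All stages carried — the board prevails on this issue.
Per-issue: Issue I → board; Issue II → board. The shareholder must prevail on every issue; overall, the board prevails.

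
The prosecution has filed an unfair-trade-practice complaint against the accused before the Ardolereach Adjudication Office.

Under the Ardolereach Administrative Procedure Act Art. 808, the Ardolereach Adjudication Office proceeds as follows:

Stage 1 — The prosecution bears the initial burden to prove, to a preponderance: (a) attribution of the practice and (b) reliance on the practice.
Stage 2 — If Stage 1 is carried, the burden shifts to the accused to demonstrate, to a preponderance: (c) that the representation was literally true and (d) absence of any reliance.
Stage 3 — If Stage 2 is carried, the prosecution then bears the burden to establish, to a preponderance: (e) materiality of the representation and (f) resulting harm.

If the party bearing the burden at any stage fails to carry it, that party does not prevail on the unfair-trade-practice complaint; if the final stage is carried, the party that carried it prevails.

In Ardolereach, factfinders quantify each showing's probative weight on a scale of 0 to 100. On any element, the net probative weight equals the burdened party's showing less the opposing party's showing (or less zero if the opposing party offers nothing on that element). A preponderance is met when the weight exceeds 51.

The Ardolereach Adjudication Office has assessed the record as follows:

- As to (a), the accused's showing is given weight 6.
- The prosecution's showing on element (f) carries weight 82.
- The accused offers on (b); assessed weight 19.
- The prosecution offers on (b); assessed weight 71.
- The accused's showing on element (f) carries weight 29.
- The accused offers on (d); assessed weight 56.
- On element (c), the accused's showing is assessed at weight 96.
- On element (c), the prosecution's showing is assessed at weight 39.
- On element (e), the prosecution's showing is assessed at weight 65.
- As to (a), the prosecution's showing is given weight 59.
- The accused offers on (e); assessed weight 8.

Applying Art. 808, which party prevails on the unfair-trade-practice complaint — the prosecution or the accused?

At Stage 1 the prosecution must meet a preponderance (weight exceeds 51): on (a) the weight is 59 less the opposing 6 gives net 53, which does exceed 51, so (a) meets the standard; on (b) the weight is 71 less the opposing 19 gives net 52, which does exceed 51, so (b) meets the standard.
  The prosecution carries Stage 1; the accused now bears the burden.
At Stage 2 the accused must meet a preponderance (weight exceeds 51): on (c) the weight is 96 less the opposing 39 gives net 57, which does exceed 51, so (c) meets the standard; on (d) the weight is 56, > 51, so (d) meets the standard.
  Stage 2 carried; the burden shifts to the prosecution.
At Stage 3 the prosecution must meet a preponderance (weight exceeds 51): on (e) the weight is 65 less the opposing 8 gives net 57, which does exceed 51, so (e) meets the standard; on (f) the weight is 82 less the opposing 29 gives net 53, > 51, so (f) meets the standard.
  All elements met at the final stage.
With every stage satisfied, the prosecution prevails.

prosecution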